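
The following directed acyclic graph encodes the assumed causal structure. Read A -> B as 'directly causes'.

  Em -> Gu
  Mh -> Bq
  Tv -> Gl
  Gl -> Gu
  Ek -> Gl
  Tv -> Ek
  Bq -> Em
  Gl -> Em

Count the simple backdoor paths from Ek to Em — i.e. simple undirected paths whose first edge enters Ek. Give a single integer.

2

A backdoor path from Ek to Em is any simple undirected path whose first edge points into Ek (i.e. leaves Ek via a parent).
Parents of Ek: {Tv}.
Enumerating:
  P1: Ek <- Tv -> Gl -> Em
  P2: Ek <- Tv -> Gl -> Gu <- Em
That exhausts the simple backdoor paths. Count: 2.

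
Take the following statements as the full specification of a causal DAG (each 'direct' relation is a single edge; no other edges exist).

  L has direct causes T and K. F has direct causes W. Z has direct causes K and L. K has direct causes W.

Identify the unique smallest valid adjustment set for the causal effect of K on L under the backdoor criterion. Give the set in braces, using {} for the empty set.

{}

Variables eligible for adjustment (non-descendants of K, excluding K and L): {F, T, W}.
Backdoor paths from K to L:
  (none)
With no backdoor paths the empty set already satisfies the criterion, and it is trivially minimal.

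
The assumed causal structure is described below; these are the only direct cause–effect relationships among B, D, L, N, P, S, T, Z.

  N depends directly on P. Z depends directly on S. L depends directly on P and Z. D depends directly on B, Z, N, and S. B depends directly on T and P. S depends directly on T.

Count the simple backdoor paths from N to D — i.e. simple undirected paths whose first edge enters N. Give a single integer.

6

A backdoor path from N to D is any simple undirected path whose first edge points into N (i.e. leaves N via a parent).
Parents of N: {P}.
Enumerating:
  P1: N <- P -> B <- T -> S -> Z -> D
  P2: N <- P -> B <- T -> S -> D
  P3: N <- P -> B -> D
  P4: N <- P -> L <- Z <- S <- T -> B -> D
  P5: N <- P -> L <- Z <- S -> D
  P6: N <- P -> L <- Z -> D
That exhausts the simple backdoor paths. Count: 6.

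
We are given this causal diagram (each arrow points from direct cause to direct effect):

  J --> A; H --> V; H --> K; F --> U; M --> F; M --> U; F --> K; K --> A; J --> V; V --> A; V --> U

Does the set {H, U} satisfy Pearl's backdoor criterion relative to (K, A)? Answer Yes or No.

Backdoor paths from K to A (paths whose first edge points into K):
  P1: K <- H -> V <- J -> A
  P2: K <- H -> V -> A
  P3: K <- F <- M -> U <- V <- J -> A
  P4: K <- F <- M -> U <- V -> A
  P5: K <- F -> U <- V <- J -> A
  P6: K <- F -> U <- V -> A
Condition 1 (no descendant of K in the set): holds — descendants of K are {A}; none are in {H, U}.
Condition 2 (every backdoor path blocked by {H, U}):
  P1: blocked at fork node H ∈ conditioning set.
  P2: blocked at fork node H ∈ conditioning set.
  P3: open — collider(s) U are conditioned on (or have a conditioned descendant) and no non-collider on the path is in the set.
  P4: open — collider(s) U are conditioned on (or have a conditioned descendant) and no non-collider on the path is in the set.
  P5: open — collider(s) U are conditioned on (or have a conditioned descendant) and no non-collider on the path is in the set.
  P6: open — collider(s) U are conditioned on (or have a conditioned descendant) and no non-collider on the path is in the set.
{H, U} does not satisfy the backdoor criterion.

No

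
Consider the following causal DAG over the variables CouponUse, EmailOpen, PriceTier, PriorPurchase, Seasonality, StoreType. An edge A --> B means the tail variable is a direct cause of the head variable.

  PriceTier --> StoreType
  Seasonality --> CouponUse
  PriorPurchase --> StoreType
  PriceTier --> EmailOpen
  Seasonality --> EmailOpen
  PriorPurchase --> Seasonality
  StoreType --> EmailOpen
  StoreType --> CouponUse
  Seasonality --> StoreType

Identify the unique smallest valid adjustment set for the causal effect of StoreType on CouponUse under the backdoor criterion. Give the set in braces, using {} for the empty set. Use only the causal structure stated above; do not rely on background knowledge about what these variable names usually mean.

{Seasonality}

Variables eligible for adjustment (non-descendants of StoreType, excluding StoreType and CouponUse): {PriceTier, PriorPurchase, Seasonality}.
Backdoor paths from StoreType to CouponUse:
  P1: StoreType <- PriorPurchase -> Seasonality -> CouponUse
  P2: StoreType <- Seasonality -> CouponUse
  P3: StoreType <- PriceTier -> EmailOpen <- Seasonality -> CouponUse
The empty set is not sufficient: P1 (StoreType <- PriorPurchase -> Seasonality -> CouponUse) has no collider blocking it and no conditioned non-collider, so it is open.
Try {Seasonality}:
  P1: blocked at chain node Seasonality ∈ conditioning set.
  P2: blocked at fork node Seasonality ∈ conditioning set.
  P3: blocked at collider EmailOpen (neither it nor any descendant is in the conditioning set).
{Seasonality} contains no descendant of StoreType and blocks every backdoor path.
No other singleton works — e.g. {PriorPurchase} leaves P2 open — so {Seasonality} is the unique smallest valid adjustment set.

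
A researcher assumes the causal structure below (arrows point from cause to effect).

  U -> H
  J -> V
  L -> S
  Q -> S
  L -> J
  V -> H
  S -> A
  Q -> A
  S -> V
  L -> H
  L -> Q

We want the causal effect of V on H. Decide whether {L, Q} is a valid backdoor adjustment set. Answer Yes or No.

Yes

Backdoor paths from V to H (paths whose first edge points into V):
  P1: V <- S <- L -> H
  P2: V <- S <- Q <- L -> H
  P3: V <- S -> A <- Q <- L -> H
  P4: V <- J <- L -> H
Condition 1 (no descendant of V in the set): holds — descendants of V are {H}; none are in {L, Q}.
Condition 2 (every backdoor path blocked by {L, Q}):
  P1: blocked at fork node L ∈ conditioning set.
  P2: blocked at chain node Q ∈ conditioning set.
  P3: blocked at collider A (neither it nor any descendant is in the conditioning set).
  P4: blocked at fork node L ∈ conditioning set.
{L, Q} satisfies the backdoor criterion.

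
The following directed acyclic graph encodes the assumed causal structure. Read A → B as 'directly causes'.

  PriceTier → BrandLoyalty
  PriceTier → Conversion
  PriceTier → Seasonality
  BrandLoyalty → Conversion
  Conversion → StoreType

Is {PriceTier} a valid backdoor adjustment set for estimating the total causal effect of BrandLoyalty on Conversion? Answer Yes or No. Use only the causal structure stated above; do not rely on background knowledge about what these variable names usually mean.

Yes

Backdoor paths from BrandLoyalty to Conversion (paths whose first edge points into BrandLoyalty):
  P1: BrandLoyalty <- PriceTier -> Conversion
Condition 1 (no descendant of BrandLoyalty in the set): holds — descendants of BrandLoyalty are {Conversion, StoreType}; none are in {PriceTier}.
Condition 2 (every backdoor path blocked by {PriceTier}):
  P1: blocked at fork node PriceTier ∈ conditioning set.
{PriceTier} satisfies the backdoor criterion.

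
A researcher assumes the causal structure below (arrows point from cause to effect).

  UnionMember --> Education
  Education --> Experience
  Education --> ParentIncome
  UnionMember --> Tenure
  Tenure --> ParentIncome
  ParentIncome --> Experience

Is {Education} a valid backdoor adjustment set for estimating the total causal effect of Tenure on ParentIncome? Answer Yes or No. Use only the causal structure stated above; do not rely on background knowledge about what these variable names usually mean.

Backdoor paths from Tenure to ParentIncome (paths whose first edge points into Tenure):
  P1: Tenure <- UnionMember -> Education -> ParentIncome
  P2: Tenure <- UnionMember -> Education -> Experience <- ParentIncome
Condition 1 (no descendant of Tenure in the set): holds — descendants of Tenure are {Experience, ParentIncome}; none are in {Education}.
Condition 2 (every backdoor path blocked by {Education}):
  P1: blocked at chain node Education ∈ conditioning set.
  P2: blocked at chain node Education ∈ conditioning set.
{Education} satisfies the backdoor criterion.

Yes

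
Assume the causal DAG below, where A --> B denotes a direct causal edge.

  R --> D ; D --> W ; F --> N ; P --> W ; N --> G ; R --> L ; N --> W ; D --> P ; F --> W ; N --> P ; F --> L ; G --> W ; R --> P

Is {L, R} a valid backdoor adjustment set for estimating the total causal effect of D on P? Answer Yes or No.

Backdoor paths from D to P (paths whose first edge points into D):
  P1: D <- R -> L <- F -> N -> P
  P2: D <- R -> L <- F -> N -> G -> W <- P
  P3: D <- R -> L <- F -> N -> W <- P
  P4: D <- R -> L <- F -> W <- N -> P
  P5: D <- R -> L <- F -> W <- P
  P6: D <- R -> L <- F -> W <- G <- N -> P
  P7: D <- R -> P
Condition 1 (no descendant of D in the set): holds — descendants of D are {P, W}; none are in {L, R}.
Condition 2 (every backdoor path blocked by {L, R}):
  P1: blocked at fork node R ∈ conditioning set.
  P2: blocked at fork node R ∈ conditioning set.
  P3: blocked at fork node R ∈ conditioning set.
  P4: blocked at fork node R ∈ conditioning set.
  P5: blocked at fork node R ∈ conditioning set.
  P6: blocked at fork node R ∈ conditioning set.
  P7: blocked at fork node R ∈ conditioning set.
{L, R} satisfies the backdoor criterion.

Yes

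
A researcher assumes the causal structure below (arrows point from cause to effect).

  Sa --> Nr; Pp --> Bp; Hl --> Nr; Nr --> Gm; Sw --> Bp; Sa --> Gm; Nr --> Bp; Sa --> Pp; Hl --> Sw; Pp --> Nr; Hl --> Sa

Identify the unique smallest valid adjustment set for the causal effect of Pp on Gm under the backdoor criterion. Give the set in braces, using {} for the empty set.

{Sa}

Variables eligible for adjustment (non-descendants of Pp, excluding Pp and Gm): {Hl, Sa, Sw}.
Backdoor paths from Pp to Gm:
  P1: Pp <- Sa <- Hl -> Nr -> Gm
  P2: Pp <- Sa <- Hl -> Sw -> Bp <- Nr -> Gm
  P3: Pp <- Sa -> Nr -> Gm
  P4: Pp <- Sa -> Gm
The empty set is not sufficient: P1 (Pp <- Sa <- Hl -> Nr -> Gm) has no collider blocking it and no conditioned non-collider, so it is open.
Try {Sa}:
  P1: blocked at chain node Sa ∈ conditioning set.
  P2: blocked at chain node Sa ∈ conditioning set.
  P3: blocked at fork node Sa ∈ conditioning set.
  P4: blocked at fork node Sa ∈ conditioning set.
{Sa} contains no descendant of Pp and blocks every backdoor path.
No other singleton works — e.g. {Hl} leaves P3 open — so {Sa} is the unique smallest valid adjustment set.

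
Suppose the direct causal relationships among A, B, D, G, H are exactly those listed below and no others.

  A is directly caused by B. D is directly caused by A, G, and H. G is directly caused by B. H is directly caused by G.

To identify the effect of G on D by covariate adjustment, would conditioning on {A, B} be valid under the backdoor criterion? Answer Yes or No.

Backdoor paths from G to D (paths whose first edge points into G):
  P1: G <- B -> A -> D
Condition 1 (no descendant of G in the set): holds — descendants of G are {D, H}; none are in {A, B}.
Condition 2 (every backdoor path blocked by {A, B}):
  P1: blocked at fork node B ∈ conditioning set.
{A, B} satisfies the backdoor criterion.

Yes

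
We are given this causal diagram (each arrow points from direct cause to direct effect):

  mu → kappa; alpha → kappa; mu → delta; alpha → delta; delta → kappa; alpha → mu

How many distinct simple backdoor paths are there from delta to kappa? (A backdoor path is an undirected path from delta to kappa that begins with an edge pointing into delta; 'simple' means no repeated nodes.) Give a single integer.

4

A backdoor path from delta to kappa is any simple undirected path whose first edge points into delta (i.e. leaves delta via a parent).
Parents of delta: {alpha, mu}.
Enumerating:
  P1: delta <- alpha -> mu -> kappa
  P2: delta <- alpha -> kappa
  P3: delta <- mu <- alpha -> kappa
  P4: delta <- mu -> kappa
That exhausts the simple backdoor paths. Count: 4.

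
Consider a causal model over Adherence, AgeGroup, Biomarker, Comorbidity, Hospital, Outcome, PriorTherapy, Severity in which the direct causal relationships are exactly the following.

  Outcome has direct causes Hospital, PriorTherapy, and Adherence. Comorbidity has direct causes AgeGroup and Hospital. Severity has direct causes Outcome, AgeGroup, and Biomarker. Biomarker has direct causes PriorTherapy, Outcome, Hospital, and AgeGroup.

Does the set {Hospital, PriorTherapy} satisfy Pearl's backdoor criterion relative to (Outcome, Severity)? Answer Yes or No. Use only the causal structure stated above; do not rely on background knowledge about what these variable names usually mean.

Backdoor paths from Outcome to Severity (paths whose first edge points into Outcome):
  P1: Outcome <- PriorTherapy -> Biomarker <- Hospital -> Comorbidity <- AgeGroup -> Severity
  P2: Outcome <- PriorTherapy -> Biomarker <- AgeGroup -> Severity
  P3: Outcome <- PriorTherapy -> Biomarker -> Severity
  P4: Outcome <- Hospital -> Comorbidity <- AgeGroup -> Biomarker -> Severity
  P5: Outcome <- Hospital -> Comorbidity <- AgeGroup -> Severity
  P6: Outcome <- Hospital -> Biomarker <- AgeGroup -> Severity
  P7: Outcome <- Hospital -> Biomarker -> Severity
Condition 1 (no descendant of Outcome in the set): holds — descendants of Outcome are {Biomarker, Severity}; none are in {Hospital, PriorTherapy}.
Condition 2 (every backdoor path blocked by {Hospital, PriorTherapy}):
  P1: blocked at fork node PriorTherapy ∈ conditioning set.
  P2: blocked at fork node PriorTherapy ∈ conditioning set.
  P3: blocked at fork node PriorTherapy ∈ conditioning set.
  P4: blocked at fork node Hospital ∈ conditioning set.
  P5: blocked at fork node Hospital ∈ conditioning set.
  P6: blocked at fork node Hospital ∈ conditioning set.
  P7: blocked at fork node Hospital ∈ conditioning set.
{Hospital, PriorTherapy} satisfies the backdoor criterion.

Yes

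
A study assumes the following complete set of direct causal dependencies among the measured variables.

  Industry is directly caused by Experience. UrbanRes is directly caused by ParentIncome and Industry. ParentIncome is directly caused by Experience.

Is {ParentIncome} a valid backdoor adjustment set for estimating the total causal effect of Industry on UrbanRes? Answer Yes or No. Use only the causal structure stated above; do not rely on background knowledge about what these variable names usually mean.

Yes

Backdoor paths from Industry to UrbanRes (paths whose first edge points into Industry):
  P1: Industry <- Experience -> ParentIncome -> UrbanRes
Condition 1 (no descendant of Industry in the set): holds — descendants of Industry are {UrbanRes}; none are in {ParentIncome}.
Condition 2 (every backdoor path blocked by {ParentIncome}):
  P1: blocked at chain node ParentIncome ∈ conditioning set.
{ParentIncome} satisfies the backdoor criterion.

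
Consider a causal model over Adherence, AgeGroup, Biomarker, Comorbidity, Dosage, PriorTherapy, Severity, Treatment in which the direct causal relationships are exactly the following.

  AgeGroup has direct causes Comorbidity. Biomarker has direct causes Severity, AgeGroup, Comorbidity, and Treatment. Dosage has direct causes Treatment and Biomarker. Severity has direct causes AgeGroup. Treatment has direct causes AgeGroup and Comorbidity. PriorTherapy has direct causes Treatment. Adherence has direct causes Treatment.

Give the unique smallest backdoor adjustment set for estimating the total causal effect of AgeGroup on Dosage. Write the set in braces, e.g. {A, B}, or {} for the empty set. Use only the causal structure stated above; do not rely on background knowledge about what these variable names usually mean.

{Comorbidity}

Variables eligible for adjustment (non-descendants of AgeGroup, excluding AgeGroup and Dosage): {Comorbidity}.
Backdoor paths from AgeGroup to Dosage:
  P1: AgeGroup <- Comorbidity -> Treatment -> Biomarker -> Dosage
  P2: AgeGroup <- Comorbidity -> Treatment -> Dosage
  P3: AgeGroup <- Comorbidity -> Biomarker <- Treatment -> Dosage
  P4: AgeGroup <- Comorbidity -> Biomarker -> Dosage
The empty set is not sufficient: P1 (AgeGroup <- Comorbidity -> Treatment -> Biomarker -> Dosage) has no collider blocking it and no conditioned non-collider, so it is open.
Try {Comorbidity}:
  P1: blocked at fork node Comorbidity ∈ conditioning set.
  P2: blocked at fork node Comorbidity ∈ conditioning set.
  P3: blocked at fork node Comorbidity ∈ conditioning set.
  P4: blocked at fork node Comorbidity ∈ conditioning set.
{Comorbidity} contains no descendant of AgeGroup and blocks every backdoor path.
{Comorbidity} is the unique smallest valid adjustment set.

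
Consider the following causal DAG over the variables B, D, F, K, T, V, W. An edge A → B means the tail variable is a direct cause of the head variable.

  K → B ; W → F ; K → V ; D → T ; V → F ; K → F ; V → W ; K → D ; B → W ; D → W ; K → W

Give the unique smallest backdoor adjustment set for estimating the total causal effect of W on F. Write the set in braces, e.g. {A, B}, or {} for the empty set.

{K, V}

Variables eligible for adjustment (non-descendants of W, excluding W and F): {B, D, K, T, V}.
Backdoor paths from W to F:
  P1: W <- K -> V -> F
  P2: W <- K -> F
  P3: W <- B <- K -> V -> F
  P4: W <- B <- K -> F
  P5: W <- D <- K -> V -> F
  P6: W <- D <- K -> F
  P7: W <- V <- K -> F
  P8: W <- V -> F
The empty set is not sufficient: P1 (W <- K -> V -> F) has no collider blocking it and no conditioned non-collider, so it is open.
Try {K, V}:
  P1: blocked at fork node K ∈ conditioning set.
  P2: blocked at fork node K ∈ conditioning set.
  P3: blocked at fork node K ∈ conditioning set.
  P4: blocked at fork node K ∈ conditioning set.
  P5: blocked at fork node K ∈ conditioning set.
  P6: blocked at fork node K ∈ conditioning set.
  P7: blocked at chain node V ∈ conditioning set.
  P8: blocked at fork node V ∈ conditioning set.
{K, V} contains no descendant of W and blocks every backdoor path.
Every element of {K, V} is needed (dropping K leaves P2 open; dropping V leaves P8 open), so no proper subset is valid.
Among all size-2 subsets of the eligible variables, only {K, V} blocks every backdoor path, so it is the unique smallest valid adjustment set.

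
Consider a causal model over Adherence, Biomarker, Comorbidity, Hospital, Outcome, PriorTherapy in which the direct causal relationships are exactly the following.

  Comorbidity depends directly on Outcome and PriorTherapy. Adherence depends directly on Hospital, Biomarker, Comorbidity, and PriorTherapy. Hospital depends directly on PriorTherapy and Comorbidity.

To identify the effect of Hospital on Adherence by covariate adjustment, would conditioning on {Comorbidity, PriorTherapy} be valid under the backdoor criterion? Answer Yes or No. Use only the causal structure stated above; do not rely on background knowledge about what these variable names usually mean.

Yes

Backdoor paths from Hospital to Adherence (paths whose first edge points into Hospital):
  P1: Hospital <- PriorTherapy -> Comorbidity -> Adherence
  P2: Hospital <- PriorTherapy -> Adherence
  P3: Hospital <- Comorbidity <- PriorTherapy -> Adherence
  P4: Hospital <- Comorbidity -> Adherence
Condition 1 (no descendant of Hospital in the set): holds — descendants of Hospital are {Adherence}; none are in {Comorbidity, PriorTherapy}.
Condition 2 (every backdoor path blocked by {Comorbidity, PriorTherapy}):
  P1: blocked at fork node PriorTherapy ∈ conditioning set.
  P2: blocked at fork node PriorTherapy ∈ conditioning set.
  P3: blocked at chain node Comorbidity ∈ conditioning set.
  P4: blocked at fork node Comorbidity ∈ conditioning set.
{Comorbidity, PriorTherapy} satisfies the backdoor criterion.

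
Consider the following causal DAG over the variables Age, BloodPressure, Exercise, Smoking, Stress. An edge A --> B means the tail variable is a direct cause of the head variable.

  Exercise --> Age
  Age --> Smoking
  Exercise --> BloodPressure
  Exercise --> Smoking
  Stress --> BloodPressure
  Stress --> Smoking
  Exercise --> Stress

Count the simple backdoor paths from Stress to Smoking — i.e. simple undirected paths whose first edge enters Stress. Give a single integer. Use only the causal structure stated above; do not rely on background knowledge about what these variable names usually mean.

2

A backdoor path from Stress to Smoking is any simple undirected path whose first edge points into Stress (i.e. leaves Stress via a parent).
Parents of Stress: {Exercise}.
Enumerating:
  P1: Stress <- Exercise -> Age -> Smoking
  P2: Stress <- Exercise -> Smoking
That exhausts the simple backdoor paths. Count: 2.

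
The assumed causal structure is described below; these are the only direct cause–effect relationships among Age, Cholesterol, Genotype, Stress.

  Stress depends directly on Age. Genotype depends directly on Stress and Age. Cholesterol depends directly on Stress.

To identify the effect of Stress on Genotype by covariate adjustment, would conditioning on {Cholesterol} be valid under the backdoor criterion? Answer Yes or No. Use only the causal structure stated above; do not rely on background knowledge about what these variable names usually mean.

Backdoor paths from Stress to Genotype (paths whose first edge points into Stress):
  P1: Stress <- Age -> Genotype
Condition 1 (no descendant of Stress in the set): FAILS — Cholesterol is a descendant of Stress.
Condition 2 (every backdoor path blocked by {Cholesterol}):
  P1: open — no interior node is in the conditioning set.
{Cholesterol} does not satisfy the backdoor criterion.

No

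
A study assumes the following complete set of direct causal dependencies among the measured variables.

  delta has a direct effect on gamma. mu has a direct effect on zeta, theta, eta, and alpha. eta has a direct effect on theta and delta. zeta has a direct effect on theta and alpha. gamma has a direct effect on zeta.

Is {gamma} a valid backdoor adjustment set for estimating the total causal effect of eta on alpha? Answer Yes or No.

Backdoor paths from eta to alpha (paths whose first edge points into eta):
  P1: eta <- mu -> zeta -> alpha
  P2: eta <- mu -> alpha
  P3: eta <- mu -> theta <- zeta -> alpha
Condition 1 (no descendant of eta in the set): FAILS — gamma is a descendant of eta.
Condition 2 (every backdoor path blocked by {gamma}):
  P1: open — no interior node is in the conditioning set.
  P2: open — no interior node is in the conditioning set.
  P3: blocked at collider theta (neither it nor any descendant is in the conditioning set).
{gamma} does not satisfy the backdoor criterion.

No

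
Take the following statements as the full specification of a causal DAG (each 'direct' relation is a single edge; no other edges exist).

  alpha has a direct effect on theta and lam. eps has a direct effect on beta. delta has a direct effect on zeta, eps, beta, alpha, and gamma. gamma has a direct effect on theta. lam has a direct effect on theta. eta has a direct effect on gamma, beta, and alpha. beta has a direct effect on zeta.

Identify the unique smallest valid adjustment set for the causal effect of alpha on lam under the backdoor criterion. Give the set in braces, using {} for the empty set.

{}

Variables eligible for adjustment (non-descendants of alpha, excluding alpha and lam): {beta, delta, eps, eta, gamma, zeta}.
Backdoor paths from alpha to lam:
  P1: alpha <- delta -> eps -> beta <- eta -> gamma -> theta <- lam
  P2: alpha <- delta -> beta <- eta -> gamma -> theta <- lam
  P3: alpha <- delta -> gamma -> theta <- lam
  P4: alpha <- delta -> zeta <- beta <- eta -> gamma -> theta <- lam
  P5: alpha <- eta -> beta <- delta -> gamma -> theta <- lam
  P6: alpha <- eta -> beta <- eps <- delta -> gamma -> theta <- lam
  P7: alpha <- eta -> beta -> zeta <- delta -> gamma -> theta <- lam
  P8: alpha <- eta -> gamma -> theta <- lam
Each backdoor path contains an unconditioned collider, so every path is already blocked with the empty conditioning set:
  P1: blocked at collider beta (neither it nor any descendant is in the conditioning set).
  P2: blocked at collider beta (neither it nor any descendant is in the conditioning set).
  P3: blocked at collider theta (neither it nor any descendant is in the conditioning set).
  P4: blocked at collider zeta (neither it nor any descendant is in the conditioning set).
  P5: blocked at collider beta (neither it nor any descendant is in the conditioning set).
  P6: blocked at collider beta (neither it nor any descendant is in the conditioning set).
  P7: blocked at collider zeta (neither it nor any descendant is in the conditioning set).
  P8: blocked at collider theta (neither it nor any descendant is in the conditioning set).
The empty set is therefore the unique smallest valid set.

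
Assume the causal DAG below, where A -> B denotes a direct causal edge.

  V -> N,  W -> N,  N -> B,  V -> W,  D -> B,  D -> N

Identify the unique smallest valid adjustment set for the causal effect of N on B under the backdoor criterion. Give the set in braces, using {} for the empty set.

Variables eligible for adjustment (non-descendants of N, excluding N and B): {D, V, W}.
Backdoor paths from N to B:
  P1: N <- D -> B
The empty set is not sufficient: P1 (N <- D -> B) has no collider blocking it and no conditioned non-collider, so it is open.
Try {D}:
  P1: blocked at fork node D ∈ conditioning set.
{D} contains no descendant of N and blocks every backdoor path.
No other singleton works — e.g. {V} leaves P1 open — so {D} is the unique smallest valid adjustment set.

{D}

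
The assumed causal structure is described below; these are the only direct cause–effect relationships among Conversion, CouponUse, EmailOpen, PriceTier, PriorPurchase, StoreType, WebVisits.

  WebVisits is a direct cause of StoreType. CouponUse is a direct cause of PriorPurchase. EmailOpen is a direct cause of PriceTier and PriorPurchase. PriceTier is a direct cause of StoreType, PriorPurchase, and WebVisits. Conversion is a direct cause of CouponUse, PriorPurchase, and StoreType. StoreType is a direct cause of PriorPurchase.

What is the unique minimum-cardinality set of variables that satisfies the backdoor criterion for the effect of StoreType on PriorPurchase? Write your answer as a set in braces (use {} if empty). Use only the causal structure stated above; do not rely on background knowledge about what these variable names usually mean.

{Conversion, PriceTier}

Variables eligible for adjustment (non-descendants of StoreType, excluding StoreType and PriorPurchase): {Conversion, CouponUse, EmailOpen, PriceTier, WebVisits}.
Backdoor paths from StoreType to PriorPurchase:
  P1: StoreType <- PriceTier <- EmailOpen -> PriorPurchase
  P2: StoreType <- PriceTier -> PriorPurchase
  P3: StoreType <- WebVisits <- PriceTier <- EmailOpen -> PriorPurchase
  P4: StoreType <- WebVisits <- PriceTier -> PriorPurchase
  P5: StoreType <- Conversion -> CouponUse -> PriorPurchase
  P6: StoreType <- Conversion -> PriorPurchase
The empty set is not sufficient: P1 (StoreType <- PriceTier <- EmailOpen -> PriorPurchase) has no collider blocking it and no conditioned non-collider, so it is open.
Try {Conversion, PriceTier}:
  P1: blocked at chain node PriceTier ∈ conditioning set.
  P2: blocked at fork node PriceTier ∈ conditioning set.
  P3: blocked at chain node PriceTier ∈ conditioning set.
  P4: blocked at fork node PriceTier ∈ conditioning set.
  P5: blocked at fork node Conversion ∈ conditioning set.
  P6: blocked at fork node Conversion ∈ conditioning set.
{Conversion, PriceTier} contains no descendant of StoreType and blocks every backdoor path.
Every element of {Conversion, PriceTier} is needed (dropping Conversion leaves P5 open; dropping PriceTier leaves P1 open), so no proper subset is valid.
Among all size-2 subsets of the eligible variables, only {Conversion, PriceTier} blocks every backdoor path, so it is the unique smallest valid adjustment set.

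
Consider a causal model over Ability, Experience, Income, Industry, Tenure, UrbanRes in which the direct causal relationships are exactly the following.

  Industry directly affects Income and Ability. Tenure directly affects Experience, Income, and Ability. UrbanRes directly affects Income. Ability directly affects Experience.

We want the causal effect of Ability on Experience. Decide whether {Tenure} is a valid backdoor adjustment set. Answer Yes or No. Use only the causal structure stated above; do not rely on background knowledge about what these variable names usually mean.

Yes

Backdoor paths from Ability to Experience (paths whose first edge points into Ability):
  P1: Ability <- Industry -> Income <- Tenure -> Experience
  P2: Ability <- Tenure -> Experience
Condition 1 (no descendant of Ability in the set): holds — descendants of Ability are {Experience}; none are in {Tenure}.
Condition 2 (every backdoor path blocked by {Tenure}):
  P1: blocked at collider Income (neither it nor any descendant is in the conditioning set).
  P2: blocked at fork node Tenure ∈ conditioning set.
{Tenure} satisfies the backdoor criterion.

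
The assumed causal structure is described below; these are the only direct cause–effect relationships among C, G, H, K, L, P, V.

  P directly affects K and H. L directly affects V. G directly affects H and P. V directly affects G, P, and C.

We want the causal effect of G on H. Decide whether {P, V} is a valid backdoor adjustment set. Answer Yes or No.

Backdoor paths from G to H (paths whose first edge points into G):
  P1: G <- V -> P -> H
Condition 1 (no descendant of G in the set): FAILS — P is a descendant of G.
Condition 2 (every backdoor path blocked by {P, V}):
  P1: blocked at fork node V ∈ conditioning set.
{P, V} does not satisfy the backdoor criterion.

No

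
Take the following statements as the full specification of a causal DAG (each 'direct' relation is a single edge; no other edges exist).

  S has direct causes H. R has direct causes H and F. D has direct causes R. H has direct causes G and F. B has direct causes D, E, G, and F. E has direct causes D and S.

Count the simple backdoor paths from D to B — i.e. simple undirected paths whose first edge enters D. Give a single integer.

A backdoor path from D to B is any simple undirected path whose first edge points into D (i.e. leaves D via a parent).
Parents of D: {R}.
Enumerating:
  P1: D <- R <- F -> H <- G -> B
  P2: D <- R <- F -> H -> S -> E -> B
  P3: D <- R <- F -> B
  P4: D <- R <- H <- F -> B
  P5: D <- R <- H <- G -> B
  P6: D <- R <- H -> S -> E -> B
That exhausts the simple backdoor paths. Count: 6.

6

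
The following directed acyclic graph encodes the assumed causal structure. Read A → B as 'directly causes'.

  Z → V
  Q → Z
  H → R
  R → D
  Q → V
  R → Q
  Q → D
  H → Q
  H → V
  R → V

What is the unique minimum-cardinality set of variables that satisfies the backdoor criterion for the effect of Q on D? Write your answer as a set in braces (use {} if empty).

Variables eligible for adjustment (non-descendants of Q, excluding Q and D): {H, R}.
Backdoor paths from Q to D:
  P1: Q <- H -> R -> D
  P2: Q <- H -> V <- R -> D
  P3: Q <- R -> D
The empty set is not sufficient: P1 (Q <- H -> R -> D) has no collider blocking it and no conditioned non-collider, so it is open.
Try {R}:
  P1: blocked at chain node R ∈ conditioning set.
  P2: blocked at collider V (neither it nor any descendant is in the conditioning set).
  P3: blocked at fork node R ∈ conditioning set.
{R} contains no descendant of Q and blocks every backdoor path.
No other singleton works — e.g. {H} leaves P3 open — so {R} is the unique smallest valid adjustment set.

{R}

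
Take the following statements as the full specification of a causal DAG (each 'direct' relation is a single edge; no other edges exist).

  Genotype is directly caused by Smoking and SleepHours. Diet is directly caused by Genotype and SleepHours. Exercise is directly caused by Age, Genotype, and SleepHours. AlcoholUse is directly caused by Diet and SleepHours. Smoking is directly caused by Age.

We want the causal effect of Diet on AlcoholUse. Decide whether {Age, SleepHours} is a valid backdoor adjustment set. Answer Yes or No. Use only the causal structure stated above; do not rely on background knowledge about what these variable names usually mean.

Backdoor paths from Diet to AlcoholUse (paths whose first edge points into Diet):
  P1: Diet <- SleepHours -> AlcoholUse
  P2: Diet <- Genotype <- Smoking <- Age -> Exercise <- SleepHours -> AlcoholUse
  P3: Diet <- Genotype <- SleepHours -> AlcoholUse
  P4: Diet <- Genotype -> Exercise <- SleepHours -> AlcoholUse
Condition 1 (no descendant of Diet in the set): holds — descendants of Diet are {AlcoholUse}; none are in {Age, SleepHours}.
Condition 2 (every backdoor path blocked by {Age, SleepHours}):
  P1: blocked at fork node SleepHours ∈ conditioning set.
  P2: blocked at fork node Age ∈ conditioning set.
  P3: blocked at fork node SleepHours ∈ conditioning set.
  P4: blocked at collider Exercise (neither it nor any descendant is in the conditioning set).
{Age, SleepHours} satisfies the backdoor criterion.

Yes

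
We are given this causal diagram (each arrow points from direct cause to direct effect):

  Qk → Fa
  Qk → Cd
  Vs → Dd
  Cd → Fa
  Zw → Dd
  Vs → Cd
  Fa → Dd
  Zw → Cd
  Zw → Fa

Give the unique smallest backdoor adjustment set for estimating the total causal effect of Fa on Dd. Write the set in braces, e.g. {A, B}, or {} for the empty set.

Variables eligible for adjustment (non-descendants of Fa, excluding Fa and Dd): {Cd, Qk, Vs, Zw}.
Backdoor paths from Fa to Dd:
  P1: Fa <- Qk -> Cd <- Vs -> Dd
  P2: Fa <- Qk -> Cd <- Zw -> Dd
  P3: Fa <- Zw -> Cd <- Vs -> Dd
  P4: Fa <- Zw -> Dd
  P5: Fa <- Cd <- Vs -> Dd
  P6: Fa <- Cd <- Zw -> Dd
The empty set is not sufficient: P4 (Fa <- Zw -> Dd) has no collider blocking it and no conditioned non-collider, so it is open.
Try {Vs, Zw}:
  P1: blocked at collider Cd (neither it nor any descendant is in the conditioning set).
  P2: blocked at collider Cd (neither it nor any descendant is in the conditioning set).
  P3: blocked at fork node Zw ∈ conditioning set.
  P4: blocked at fork node Zw ∈ conditioning set.
  P5: blocked at fork node Vs ∈ conditioning set.
  P6: blocked at fork node Zw ∈ conditioning set.
{Vs, Zw} contains no descendant of Fa and blocks every backdoor path.
Every element of {Vs, Zw} is needed (dropping Vs leaves P5 open; dropping Zw leaves P4 open), so no proper subset is valid.
Among all size-2 subsets of the eligible variables, only {Vs, Zw} blocks every backdoor path, so it is the unique smallest valid adjustment set.

{Vs, Zw}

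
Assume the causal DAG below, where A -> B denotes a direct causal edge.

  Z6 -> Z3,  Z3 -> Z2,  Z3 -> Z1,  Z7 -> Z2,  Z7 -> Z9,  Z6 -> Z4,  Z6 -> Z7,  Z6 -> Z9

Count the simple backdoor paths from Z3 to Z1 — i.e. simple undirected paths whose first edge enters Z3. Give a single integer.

0

A backdoor path from Z3 to Z1 is any simple undirected path whose first edge points into Z3 (i.e. leaves Z3 via a parent).
Parents of Z3: {Z6}.
No simple path from any parent of Z3 reaches Z1 without revisiting Z3, so there are no backdoor paths.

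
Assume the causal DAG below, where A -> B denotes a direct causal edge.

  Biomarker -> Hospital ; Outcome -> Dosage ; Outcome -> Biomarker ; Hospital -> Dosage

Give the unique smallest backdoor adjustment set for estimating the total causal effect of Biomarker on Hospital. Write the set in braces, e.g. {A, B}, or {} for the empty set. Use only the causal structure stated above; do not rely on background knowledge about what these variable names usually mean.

{}

Variables eligible for adjustment (non-descendants of Biomarker, excluding Biomarker and Hospital): {Outcome}.
Backdoor paths from Biomarker to Hospital:
  P1: Biomarker <- Outcome -> Dosage <- Hospital
Each backdoor path contains an unconditioned collider, so every path is already blocked with the empty conditioning set:
  P1: blocked at collider Dosage (neither it nor any descendant is in the conditioning set).
The empty set is therefore the unique smallest valid set.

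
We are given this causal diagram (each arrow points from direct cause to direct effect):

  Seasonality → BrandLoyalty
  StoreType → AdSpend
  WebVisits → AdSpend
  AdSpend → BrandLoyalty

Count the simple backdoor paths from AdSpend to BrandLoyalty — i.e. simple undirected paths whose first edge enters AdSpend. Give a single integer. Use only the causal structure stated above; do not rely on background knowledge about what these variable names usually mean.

A backdoor path from AdSpend to BrandLoyalty is any simple undirected path whose first edge points into AdSpend (i.e. leaves AdSpend via a parent).
Parents of AdSpend: {StoreType, WebVisits}.
No simple path from any parent of AdSpend reaches BrandLoyalty without revisiting AdSpend, so there are no backdoor paths.

0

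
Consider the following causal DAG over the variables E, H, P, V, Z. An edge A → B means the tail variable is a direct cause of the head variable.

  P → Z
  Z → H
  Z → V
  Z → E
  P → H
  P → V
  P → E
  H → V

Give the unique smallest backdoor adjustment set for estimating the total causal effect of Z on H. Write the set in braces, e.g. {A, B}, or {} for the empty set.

Variables eligible for adjustment (non-descendants of Z, excluding Z and H): {P}.
Backdoor paths from Z to H:
  P1: Z <- P -> H
  P2: Z <- P -> V <- H
The empty set is not sufficient: P1 (Z <- P -> H) has no collider blocking it and no conditioned non-collider, so it is open.
Try {P}:
  P1: blocked at fork node P ∈ conditioning set.
  P2: blocked at fork node P ∈ conditioning set.
{P} contains no descendant of Z and blocks every backdoor path.
{P} is the unique smallest valid adjustment set.

{P}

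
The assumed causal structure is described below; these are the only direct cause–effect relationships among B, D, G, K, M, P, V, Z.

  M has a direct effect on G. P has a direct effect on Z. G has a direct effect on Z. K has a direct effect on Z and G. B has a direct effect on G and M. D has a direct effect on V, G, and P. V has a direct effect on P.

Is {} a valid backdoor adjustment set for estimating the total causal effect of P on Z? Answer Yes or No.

No

Backdoor paths from P to Z (paths whose first edge points into P):
  P1: P <- D -> G <- K -> Z
  P2: P <- D -> G -> Z
  P3: P <- V <- D -> G <- K -> Z
  P4: P <- V <- D -> G -> Z
Condition 1 (no descendant of P in the set): holds — descendants of P are {Z}; none are in {}.
Condition 2 (every backdoor path blocked by {}):
  P1: blocked at collider G (neither it nor any descendant is in the conditioning set).
  P2: open — no interior node is in the conditioning set.
  P3: blocked at collider G (neither it nor any descendant is in the conditioning set).
  P4: open — no interior node is in the conditioning set.
{} does not satisfy the backdoor criterion.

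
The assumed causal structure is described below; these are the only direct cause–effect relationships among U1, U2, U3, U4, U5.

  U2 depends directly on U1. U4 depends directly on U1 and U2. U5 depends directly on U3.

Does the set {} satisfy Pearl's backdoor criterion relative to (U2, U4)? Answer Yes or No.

Backdoor paths from U2 to U4 (paths whose first edge points into U2):
  P1: U2 <- U1 -> U4
Condition 1 (no descendant of U2 in the set): holds — descendants of U2 are {U4}; none are in {}.
Condition 2 (every backdoor path blocked by {}):
  P1: open — no interior node is in the conditioning set.
{} does not satisfy the backdoor criterion.

No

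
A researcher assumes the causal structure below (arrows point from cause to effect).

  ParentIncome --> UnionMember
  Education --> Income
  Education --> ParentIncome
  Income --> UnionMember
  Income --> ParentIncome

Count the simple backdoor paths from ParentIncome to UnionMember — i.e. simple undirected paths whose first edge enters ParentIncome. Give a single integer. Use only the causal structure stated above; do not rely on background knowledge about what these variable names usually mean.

A backdoor path from ParentIncome to UnionMember is any simple undirected path whose first edge points into ParentIncome (i.e. leaves ParentIncome via a parent).
Parents of ParentIncome: {Education, Income}.
Enumerating:
  P1: ParentIncome <- Education -> Income -> UnionMember
  P2: ParentIncome <- Income -> UnionMember
That exhausts the simple backdoor paths. Count: 2.

2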